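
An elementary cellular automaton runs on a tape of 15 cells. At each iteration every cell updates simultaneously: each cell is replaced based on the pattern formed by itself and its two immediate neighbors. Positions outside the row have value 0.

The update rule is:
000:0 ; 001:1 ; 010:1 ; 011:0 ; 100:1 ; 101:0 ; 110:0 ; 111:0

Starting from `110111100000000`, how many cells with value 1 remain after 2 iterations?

000000010000000
000000111000000
count of 1: 3

3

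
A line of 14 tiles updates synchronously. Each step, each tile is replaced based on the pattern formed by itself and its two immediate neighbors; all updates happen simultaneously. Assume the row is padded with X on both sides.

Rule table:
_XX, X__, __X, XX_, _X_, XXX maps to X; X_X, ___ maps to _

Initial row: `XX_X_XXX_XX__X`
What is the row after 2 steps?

XX_X_XXX_XXXXX

step 1: XX_X_XXX_XXXXX
step 2: XX_X_XXX_XXXXX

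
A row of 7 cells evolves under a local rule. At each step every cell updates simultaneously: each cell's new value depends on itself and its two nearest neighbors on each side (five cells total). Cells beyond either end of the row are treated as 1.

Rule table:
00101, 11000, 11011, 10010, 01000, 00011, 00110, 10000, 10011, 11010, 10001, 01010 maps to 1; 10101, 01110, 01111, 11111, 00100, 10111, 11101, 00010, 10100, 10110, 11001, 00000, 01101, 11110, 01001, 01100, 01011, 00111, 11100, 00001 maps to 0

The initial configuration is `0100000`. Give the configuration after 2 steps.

step 1: 1011001
step 2: 0100010

0100010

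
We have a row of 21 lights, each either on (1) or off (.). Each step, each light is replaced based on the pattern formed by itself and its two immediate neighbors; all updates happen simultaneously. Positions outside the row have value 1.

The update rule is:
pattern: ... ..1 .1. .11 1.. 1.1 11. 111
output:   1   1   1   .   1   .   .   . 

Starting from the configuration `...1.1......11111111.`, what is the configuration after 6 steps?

1111.1111111.........
............111111111
111111111111.........
............111111111  (repeats step 2; period 2)
step 6: ............111111111

............111111111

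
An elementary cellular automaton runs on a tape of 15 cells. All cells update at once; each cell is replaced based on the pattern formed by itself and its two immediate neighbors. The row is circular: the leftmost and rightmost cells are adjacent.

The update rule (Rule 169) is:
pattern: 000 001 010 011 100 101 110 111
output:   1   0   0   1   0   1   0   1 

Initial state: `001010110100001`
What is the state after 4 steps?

001001000001101

step 1: 000101101001100
step 2: 110011010001001
step 3: 100010100100001
step 4: 001001000001101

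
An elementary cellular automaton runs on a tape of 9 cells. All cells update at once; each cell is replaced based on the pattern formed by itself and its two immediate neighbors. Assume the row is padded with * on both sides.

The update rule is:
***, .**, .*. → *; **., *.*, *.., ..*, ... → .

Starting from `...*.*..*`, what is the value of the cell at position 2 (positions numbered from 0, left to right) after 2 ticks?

.

...*.*..*  (fixed point — unchanged through tick 2)
position 2 holds .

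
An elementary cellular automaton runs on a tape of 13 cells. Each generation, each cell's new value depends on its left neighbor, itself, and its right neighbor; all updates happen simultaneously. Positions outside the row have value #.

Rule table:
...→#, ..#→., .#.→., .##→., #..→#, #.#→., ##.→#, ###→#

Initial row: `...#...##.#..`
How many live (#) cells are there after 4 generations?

8

##..##..#..#.
###..##..#...
####..##..##.
#####..##..#.
count of #: 8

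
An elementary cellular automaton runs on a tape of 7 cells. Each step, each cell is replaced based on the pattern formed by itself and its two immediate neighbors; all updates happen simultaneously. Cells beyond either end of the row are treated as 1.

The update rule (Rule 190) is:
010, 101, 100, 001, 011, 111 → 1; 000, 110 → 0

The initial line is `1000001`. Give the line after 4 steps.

1011111

step 1: 0100011
step 2: 1110111
step 3: 1101111
step 4: 1011111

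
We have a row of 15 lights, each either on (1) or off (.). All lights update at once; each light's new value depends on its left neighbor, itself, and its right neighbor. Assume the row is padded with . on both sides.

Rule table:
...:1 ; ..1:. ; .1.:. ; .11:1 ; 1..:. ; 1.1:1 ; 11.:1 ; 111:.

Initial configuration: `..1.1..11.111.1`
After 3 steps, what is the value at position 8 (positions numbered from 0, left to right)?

.

1..1...1111.11.
.....1.1..1111.
1111..1...1..1.
position 8 holds .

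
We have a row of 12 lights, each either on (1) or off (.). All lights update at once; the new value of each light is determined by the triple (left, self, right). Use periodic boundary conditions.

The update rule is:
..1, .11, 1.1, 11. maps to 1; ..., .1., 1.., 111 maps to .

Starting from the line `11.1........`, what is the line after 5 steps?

111........1
..1.......11
.1.......111
1.......11.1
1......11111

1......11111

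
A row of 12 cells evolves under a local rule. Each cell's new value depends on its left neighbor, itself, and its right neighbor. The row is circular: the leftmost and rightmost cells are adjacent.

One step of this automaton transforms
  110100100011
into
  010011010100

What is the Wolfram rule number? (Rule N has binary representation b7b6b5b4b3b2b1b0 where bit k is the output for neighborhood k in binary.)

82

position 0: 111 → 0  (bit 7 = 0)
position 1: 110 → 1  (bit 6 = 1)
position 2: 101 → 0  (bit 5 = 0)
position 4: 100 → 1  (bit 4 = 1)
position 10: 011 → 0  (bit 3 = 0)
position 3: 010 → 0  (bit 2 = 0)
position 5: 001 → 1  (bit 1 = 1)
position 8: 000 → 0  (bit 0 = 0)
bits b7..b0 = 01010010 = 82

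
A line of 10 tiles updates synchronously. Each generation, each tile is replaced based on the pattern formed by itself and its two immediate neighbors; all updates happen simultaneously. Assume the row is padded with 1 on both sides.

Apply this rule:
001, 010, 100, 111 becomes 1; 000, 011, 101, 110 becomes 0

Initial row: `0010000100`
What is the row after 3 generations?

1100000011

generation 1: 1111001111
generation 2: 1110110111
generation 3: 1100000011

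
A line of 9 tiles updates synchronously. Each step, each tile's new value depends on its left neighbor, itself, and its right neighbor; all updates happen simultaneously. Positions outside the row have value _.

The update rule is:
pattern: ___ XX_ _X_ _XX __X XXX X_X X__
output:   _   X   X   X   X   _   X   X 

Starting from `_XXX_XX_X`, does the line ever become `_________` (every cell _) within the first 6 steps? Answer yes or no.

XX_XXXXXX
XXXX____X
X__XX__XX
XXXXXXXXX
X_______X
XX_____XX
step 6 is XX_____XX, still not uniform _

no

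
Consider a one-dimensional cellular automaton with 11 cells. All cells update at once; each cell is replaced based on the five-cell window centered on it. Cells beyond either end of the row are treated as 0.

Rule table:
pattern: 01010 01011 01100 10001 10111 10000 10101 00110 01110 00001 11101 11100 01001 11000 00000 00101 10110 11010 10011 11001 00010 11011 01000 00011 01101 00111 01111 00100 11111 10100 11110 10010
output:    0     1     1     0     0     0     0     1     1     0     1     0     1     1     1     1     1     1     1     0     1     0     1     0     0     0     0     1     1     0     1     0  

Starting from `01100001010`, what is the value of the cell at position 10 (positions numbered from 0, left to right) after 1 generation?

generation 1: 01110011001
position 10 holds 1

1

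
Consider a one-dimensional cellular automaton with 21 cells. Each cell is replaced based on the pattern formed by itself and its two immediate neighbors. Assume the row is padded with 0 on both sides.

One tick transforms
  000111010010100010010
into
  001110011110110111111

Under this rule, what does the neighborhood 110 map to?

At position 5 the neighborhood is 110; the next row has 0 there.

0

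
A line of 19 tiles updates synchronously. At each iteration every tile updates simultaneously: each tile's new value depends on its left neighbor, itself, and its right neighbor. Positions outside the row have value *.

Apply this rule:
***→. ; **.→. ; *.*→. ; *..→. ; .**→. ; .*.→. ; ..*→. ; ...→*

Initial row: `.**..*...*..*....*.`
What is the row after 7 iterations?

.......*......**...

.......*......**...
.*****...****....*.
.......*......**...  (repeats iteration 1; period 2)
iteration 7: .......*......**...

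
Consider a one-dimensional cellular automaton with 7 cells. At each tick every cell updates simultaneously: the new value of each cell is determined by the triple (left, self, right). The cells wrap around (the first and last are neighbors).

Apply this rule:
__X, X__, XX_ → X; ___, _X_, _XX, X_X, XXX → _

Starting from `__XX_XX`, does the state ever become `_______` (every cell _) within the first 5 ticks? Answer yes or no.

no

XX_X__X
_X__XX_
X_XX_XX
X__X___
_XX_X_X
tick 5 is _XX_X_X, still not uniform _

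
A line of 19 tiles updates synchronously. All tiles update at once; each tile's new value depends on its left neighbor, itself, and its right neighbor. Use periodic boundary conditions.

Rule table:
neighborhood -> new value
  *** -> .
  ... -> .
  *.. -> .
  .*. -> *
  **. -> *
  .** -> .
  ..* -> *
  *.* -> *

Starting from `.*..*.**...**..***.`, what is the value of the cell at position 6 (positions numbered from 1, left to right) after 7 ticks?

tick 1: **.***.*..*.*.*..*.
tick 2: .**..***.******.***
tick 3: *.*.*..**.....**..*
tick 4: *****.*.*....*.*.*.
tick 5: ....*****...*******
tick 6: ...*....*..*......*
tick 7: ..**...**.**.....**
position 6 holds .

.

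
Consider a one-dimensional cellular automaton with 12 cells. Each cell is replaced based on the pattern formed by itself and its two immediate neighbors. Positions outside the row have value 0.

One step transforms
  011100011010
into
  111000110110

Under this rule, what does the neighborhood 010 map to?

1

At position 10 the neighborhood is 010; the next row has 1 there.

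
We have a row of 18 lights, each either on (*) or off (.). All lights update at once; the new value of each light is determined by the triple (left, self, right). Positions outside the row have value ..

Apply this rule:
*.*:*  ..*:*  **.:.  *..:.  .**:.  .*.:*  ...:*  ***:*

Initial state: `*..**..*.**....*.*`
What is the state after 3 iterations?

*.*...***...******
***.**.*..**.****.
.*.*..**.*..*.**..

.*.*..**.*..*.**..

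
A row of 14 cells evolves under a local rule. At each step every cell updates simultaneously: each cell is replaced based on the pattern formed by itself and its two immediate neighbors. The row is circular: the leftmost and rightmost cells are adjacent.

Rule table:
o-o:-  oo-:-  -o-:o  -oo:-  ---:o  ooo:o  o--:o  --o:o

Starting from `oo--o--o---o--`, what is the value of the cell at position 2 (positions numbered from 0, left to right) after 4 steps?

--oooooooooooo
oo-oooooooooo-
----oooooooo--
oooo-oooooo-oo
position 2 holds o

o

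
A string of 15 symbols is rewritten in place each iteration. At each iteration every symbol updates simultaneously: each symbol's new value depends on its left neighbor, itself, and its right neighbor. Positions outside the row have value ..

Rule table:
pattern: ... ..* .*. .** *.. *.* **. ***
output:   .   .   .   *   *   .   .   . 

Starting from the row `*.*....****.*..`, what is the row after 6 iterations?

........*...*..

iteration 1: ...*...*.....*.
iteration 2: ....*...*.....*
iteration 3: .....*...*.....
iteration 4: ......*...*....
iteration 5: .......*...*...
iteration 6: ........*...*..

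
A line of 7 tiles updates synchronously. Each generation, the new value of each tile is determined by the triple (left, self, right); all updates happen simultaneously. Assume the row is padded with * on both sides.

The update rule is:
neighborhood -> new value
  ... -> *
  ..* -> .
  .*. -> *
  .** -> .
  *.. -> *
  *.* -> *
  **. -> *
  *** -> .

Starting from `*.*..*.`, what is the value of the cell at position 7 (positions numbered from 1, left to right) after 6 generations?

generation 1: ****.**
generation 2: ...**..
generation 3: **..**.
generation 4: .**..**
generation 5: *.**...
generation 6: **.***.
position 7 holds .

.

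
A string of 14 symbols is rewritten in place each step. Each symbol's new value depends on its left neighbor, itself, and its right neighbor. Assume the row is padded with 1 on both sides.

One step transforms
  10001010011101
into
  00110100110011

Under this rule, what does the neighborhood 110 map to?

At position 0 the neighborhood is 110; the next row has 0 there.

0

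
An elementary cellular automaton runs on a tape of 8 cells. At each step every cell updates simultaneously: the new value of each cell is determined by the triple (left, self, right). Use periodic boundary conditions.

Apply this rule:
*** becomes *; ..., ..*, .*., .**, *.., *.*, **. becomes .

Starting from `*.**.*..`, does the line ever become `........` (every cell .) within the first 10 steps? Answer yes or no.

yes

........
all cells are . at step 1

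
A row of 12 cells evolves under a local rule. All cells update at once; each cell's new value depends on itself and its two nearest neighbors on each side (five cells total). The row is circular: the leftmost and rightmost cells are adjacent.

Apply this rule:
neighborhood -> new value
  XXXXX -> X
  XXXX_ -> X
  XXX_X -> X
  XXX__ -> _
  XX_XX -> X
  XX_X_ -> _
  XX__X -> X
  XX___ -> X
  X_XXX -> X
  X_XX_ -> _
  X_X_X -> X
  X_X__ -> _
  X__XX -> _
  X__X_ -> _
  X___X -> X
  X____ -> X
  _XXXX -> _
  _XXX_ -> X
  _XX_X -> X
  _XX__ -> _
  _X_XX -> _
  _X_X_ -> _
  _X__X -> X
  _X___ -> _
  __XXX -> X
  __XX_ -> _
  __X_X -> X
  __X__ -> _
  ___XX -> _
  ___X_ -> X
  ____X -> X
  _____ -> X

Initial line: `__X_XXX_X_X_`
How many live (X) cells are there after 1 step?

7

step 1: XXX_XXX_X___
count of X: 7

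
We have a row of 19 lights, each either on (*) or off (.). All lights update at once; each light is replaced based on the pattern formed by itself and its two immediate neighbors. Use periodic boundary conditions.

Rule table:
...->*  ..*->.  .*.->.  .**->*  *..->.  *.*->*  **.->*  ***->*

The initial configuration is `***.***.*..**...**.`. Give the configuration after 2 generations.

********.*.***.****

********...**.*.***
********.*.***.****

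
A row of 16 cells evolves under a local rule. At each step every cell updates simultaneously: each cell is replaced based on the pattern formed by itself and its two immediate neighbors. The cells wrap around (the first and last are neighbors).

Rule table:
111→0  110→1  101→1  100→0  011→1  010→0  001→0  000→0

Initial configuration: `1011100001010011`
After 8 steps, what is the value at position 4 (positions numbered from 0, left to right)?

1110100000100010
1011000000000001
1111000000000001
0001000000000001
0000000000000000
0000000000000000  (fixed point — unchanged through step 8)
position 4 holds 0

0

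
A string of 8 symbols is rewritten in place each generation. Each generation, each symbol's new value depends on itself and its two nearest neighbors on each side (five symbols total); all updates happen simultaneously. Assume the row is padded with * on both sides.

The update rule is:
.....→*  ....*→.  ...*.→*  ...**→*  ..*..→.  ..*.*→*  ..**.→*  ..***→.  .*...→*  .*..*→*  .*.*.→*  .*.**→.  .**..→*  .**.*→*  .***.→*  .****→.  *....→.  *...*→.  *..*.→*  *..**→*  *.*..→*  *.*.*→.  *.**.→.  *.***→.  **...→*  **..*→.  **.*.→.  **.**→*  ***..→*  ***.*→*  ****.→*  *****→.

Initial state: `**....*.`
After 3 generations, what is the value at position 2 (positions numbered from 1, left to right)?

.

***..**.
.**.****
*.**....
position 2 holds .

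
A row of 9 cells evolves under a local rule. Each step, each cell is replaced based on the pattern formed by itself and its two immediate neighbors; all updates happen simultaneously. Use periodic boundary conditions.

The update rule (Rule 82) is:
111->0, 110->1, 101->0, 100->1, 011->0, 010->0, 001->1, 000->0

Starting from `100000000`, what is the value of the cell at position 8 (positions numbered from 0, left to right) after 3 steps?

010000001
001000010
010100101
position 8 holds 1

1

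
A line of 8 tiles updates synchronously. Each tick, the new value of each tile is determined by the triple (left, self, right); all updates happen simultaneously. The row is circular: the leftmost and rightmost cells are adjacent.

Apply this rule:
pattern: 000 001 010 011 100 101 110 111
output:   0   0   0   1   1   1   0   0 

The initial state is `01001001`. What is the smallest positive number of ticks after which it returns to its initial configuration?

8

10100100
01010010
00101001
10010100
01001010
00100101
10010010
01001001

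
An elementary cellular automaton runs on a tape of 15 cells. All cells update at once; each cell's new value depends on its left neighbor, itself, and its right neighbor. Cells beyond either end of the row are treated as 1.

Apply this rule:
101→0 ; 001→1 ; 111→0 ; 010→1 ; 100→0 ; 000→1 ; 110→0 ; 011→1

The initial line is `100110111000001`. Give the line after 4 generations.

001100100011111
011001101110000
010011001000111
010110011011100

010110011011100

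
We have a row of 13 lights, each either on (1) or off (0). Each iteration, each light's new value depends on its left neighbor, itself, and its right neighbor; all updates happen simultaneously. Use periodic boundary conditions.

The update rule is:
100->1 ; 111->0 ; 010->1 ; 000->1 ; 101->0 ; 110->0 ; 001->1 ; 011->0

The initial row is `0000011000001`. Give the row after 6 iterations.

1111100111111
0000011000000
1111100111111  (repeats iteration 1; period 2)
iteration 6: 0000011000000

0000011000000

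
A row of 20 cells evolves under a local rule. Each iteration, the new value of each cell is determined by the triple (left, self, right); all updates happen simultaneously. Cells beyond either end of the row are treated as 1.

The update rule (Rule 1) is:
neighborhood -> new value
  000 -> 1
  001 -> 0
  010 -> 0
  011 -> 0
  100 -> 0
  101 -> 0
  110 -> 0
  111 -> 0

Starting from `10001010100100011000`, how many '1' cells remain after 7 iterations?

4

00100000000001000010
00001111111100011000
01100000000001000010
00001111111100011000  (repeats iteration 2; period 2)
iteration 7: 01100000000001000010
count of 1: 4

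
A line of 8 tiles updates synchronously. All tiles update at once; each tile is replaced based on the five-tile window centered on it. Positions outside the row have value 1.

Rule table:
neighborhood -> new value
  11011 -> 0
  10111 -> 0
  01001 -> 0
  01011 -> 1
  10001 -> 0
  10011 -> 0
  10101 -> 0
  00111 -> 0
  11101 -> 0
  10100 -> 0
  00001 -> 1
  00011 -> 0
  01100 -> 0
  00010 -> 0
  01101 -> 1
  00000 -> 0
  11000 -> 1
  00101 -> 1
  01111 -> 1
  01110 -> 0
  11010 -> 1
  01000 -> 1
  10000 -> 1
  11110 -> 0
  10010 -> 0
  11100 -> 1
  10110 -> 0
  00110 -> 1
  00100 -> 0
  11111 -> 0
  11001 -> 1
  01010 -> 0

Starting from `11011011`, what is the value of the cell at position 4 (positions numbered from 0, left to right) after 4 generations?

00001001
11100000
00111010
10000101
position 4 holds 0

0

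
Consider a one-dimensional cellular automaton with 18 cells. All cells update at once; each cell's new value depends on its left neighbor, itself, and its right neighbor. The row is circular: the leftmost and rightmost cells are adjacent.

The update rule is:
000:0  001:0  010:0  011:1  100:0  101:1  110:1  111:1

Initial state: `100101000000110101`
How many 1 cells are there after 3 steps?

7

100010000000111011
100000000000111111
100000000000111111
count of 1: 7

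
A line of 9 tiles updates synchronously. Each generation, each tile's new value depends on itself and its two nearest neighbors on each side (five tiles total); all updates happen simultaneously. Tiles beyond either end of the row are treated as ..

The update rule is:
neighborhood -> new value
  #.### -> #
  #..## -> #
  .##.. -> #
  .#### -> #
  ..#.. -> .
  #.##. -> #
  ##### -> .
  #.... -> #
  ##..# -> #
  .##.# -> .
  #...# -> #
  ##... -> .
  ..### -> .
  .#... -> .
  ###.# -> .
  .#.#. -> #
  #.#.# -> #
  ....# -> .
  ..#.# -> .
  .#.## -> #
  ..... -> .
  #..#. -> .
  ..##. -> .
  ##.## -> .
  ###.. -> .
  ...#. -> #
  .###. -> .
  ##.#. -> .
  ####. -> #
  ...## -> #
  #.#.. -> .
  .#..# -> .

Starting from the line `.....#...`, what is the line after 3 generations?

generation 1: ....#..#.
generation 2: ...#.....
generation 3: ..#..#...

..#..#...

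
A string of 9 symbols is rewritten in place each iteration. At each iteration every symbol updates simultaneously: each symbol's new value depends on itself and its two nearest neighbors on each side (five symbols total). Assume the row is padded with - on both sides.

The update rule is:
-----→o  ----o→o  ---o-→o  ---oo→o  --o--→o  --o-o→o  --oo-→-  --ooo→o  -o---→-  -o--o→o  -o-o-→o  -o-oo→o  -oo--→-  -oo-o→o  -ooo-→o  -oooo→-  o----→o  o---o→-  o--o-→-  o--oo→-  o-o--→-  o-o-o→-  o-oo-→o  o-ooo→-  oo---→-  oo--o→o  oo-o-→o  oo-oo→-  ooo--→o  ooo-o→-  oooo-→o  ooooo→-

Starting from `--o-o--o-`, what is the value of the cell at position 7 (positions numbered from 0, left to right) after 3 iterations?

oooo-o-o-
o-o-o-o--
oo-o-o--o
position 7 holds -

-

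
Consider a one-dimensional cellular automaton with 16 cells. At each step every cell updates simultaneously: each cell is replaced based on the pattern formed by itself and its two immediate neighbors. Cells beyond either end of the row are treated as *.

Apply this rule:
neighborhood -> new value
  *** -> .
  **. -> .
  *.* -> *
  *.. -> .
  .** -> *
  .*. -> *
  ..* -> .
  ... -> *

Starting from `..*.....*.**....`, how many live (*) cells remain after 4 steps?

7

..*.***.***..**.
..***..**....*.*
..*....*..**.***
..*.**.*..*.**..
count of *: 7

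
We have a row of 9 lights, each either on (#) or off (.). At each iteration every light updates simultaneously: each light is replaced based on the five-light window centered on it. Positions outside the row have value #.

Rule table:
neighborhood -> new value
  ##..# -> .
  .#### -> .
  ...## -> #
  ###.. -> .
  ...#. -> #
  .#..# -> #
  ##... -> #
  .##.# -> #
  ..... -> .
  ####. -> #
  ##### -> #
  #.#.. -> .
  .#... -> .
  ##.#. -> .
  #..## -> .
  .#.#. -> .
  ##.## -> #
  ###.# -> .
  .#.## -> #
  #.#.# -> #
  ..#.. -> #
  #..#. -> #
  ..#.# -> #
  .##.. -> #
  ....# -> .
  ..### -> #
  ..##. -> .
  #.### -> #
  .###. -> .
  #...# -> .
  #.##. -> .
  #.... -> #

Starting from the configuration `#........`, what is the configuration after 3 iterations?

.##....#.

.##.....#
#.###..##
.##....#.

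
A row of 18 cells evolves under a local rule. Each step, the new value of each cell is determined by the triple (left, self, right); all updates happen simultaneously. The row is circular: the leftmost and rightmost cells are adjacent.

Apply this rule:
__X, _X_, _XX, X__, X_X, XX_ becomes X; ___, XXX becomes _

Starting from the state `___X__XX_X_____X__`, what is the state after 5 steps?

__XXXX_XXXX_______

__XXXXXXXXX___XXX_
_XX_______XX_XX_XX
XXXX_____XXXXXXXXX
___XX___XX________
__XXXX_XXXX_______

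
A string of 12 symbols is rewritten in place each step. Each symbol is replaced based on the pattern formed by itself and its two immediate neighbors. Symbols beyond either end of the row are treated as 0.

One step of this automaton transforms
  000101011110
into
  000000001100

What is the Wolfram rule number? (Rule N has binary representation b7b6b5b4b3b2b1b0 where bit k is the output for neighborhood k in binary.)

position 8: 111 → 1  (bit 7 = 1)
position 10: 110 → 0  (bit 6 = 0)
position 4: 101 → 0  (bit 5 = 0)
position 11: 100 → 0  (bit 4 = 0)
position 7: 011 → 0  (bit 3 = 0)
position 3: 010 → 0  (bit 2 = 0)
position 2: 001 → 0  (bit 1 = 0)
position 0: 000 → 0  (bit 0 = 0)
bits b7..b0 = 10000000 = 128

128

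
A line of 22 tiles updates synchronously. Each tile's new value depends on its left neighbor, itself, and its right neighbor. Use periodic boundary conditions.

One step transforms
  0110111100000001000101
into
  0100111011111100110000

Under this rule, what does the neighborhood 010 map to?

0

At position 15 the neighborhood is 010; the next row has 0 there.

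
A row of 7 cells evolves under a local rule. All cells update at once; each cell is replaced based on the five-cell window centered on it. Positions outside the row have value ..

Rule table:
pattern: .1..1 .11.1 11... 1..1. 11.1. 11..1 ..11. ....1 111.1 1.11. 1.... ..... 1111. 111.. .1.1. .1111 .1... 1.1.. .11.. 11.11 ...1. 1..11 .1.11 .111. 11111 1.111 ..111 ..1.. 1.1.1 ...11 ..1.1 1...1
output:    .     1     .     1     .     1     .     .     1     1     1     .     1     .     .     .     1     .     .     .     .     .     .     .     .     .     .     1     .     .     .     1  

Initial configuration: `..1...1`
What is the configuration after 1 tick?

..111.1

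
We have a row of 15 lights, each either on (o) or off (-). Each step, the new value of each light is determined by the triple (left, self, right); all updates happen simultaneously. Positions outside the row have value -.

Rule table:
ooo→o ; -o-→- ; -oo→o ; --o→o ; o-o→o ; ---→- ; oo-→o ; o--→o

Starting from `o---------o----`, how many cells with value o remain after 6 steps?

8

-o-------o-o---
o-o-----o-o-o--
-o-o---o-o-o-o-
o-o-o-o-o-o-o-o
-o-o-o-o-o-o-o-
o-o-o-o-o-o-o-o
count of o: 8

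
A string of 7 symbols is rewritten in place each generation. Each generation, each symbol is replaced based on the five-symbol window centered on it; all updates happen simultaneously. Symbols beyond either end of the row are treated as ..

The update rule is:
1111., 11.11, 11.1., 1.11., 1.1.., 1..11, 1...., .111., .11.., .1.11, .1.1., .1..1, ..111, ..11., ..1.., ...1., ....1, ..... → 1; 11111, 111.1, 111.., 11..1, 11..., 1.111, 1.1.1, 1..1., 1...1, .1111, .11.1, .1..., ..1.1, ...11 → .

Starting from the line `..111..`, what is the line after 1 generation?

1.11..1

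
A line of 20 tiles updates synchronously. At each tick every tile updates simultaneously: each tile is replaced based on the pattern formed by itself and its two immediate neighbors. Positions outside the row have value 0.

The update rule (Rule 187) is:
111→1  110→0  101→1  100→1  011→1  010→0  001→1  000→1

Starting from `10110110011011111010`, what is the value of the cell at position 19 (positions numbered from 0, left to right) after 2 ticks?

01101101110111110101
11011011101111101010
position 19 holds 0

0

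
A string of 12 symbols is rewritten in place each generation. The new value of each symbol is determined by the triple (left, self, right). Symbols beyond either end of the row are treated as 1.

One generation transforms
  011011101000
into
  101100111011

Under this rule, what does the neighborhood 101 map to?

At position 0 the neighborhood is 101; the next row has 1 there.

1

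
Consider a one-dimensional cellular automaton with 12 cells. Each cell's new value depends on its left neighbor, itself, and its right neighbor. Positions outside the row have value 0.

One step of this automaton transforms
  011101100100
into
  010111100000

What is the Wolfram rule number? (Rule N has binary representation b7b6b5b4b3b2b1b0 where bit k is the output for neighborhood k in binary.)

position 2: 111 → 0  (bit 7 = 0)
position 3: 110 → 1  (bit 6 = 1)
position 4: 101 → 1  (bit 5 = 1)
position 7: 100 → 0  (bit 4 = 0)
position 1: 011 → 1  (bit 3 = 1)
position 9: 010 → 0  (bit 2 = 0)
position 0: 001 → 0  (bit 1 = 0)
position 11: 000 → 0  (bit 0 = 0)
bits b7..b0 = 01101000 = 104

104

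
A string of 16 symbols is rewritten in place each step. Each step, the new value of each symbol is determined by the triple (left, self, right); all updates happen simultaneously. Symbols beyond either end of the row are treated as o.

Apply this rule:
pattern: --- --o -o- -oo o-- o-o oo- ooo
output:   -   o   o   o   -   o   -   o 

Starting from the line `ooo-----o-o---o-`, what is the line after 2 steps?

oo-----oooo--ooo
o-----oooo--oooo

o-----oooo--oooo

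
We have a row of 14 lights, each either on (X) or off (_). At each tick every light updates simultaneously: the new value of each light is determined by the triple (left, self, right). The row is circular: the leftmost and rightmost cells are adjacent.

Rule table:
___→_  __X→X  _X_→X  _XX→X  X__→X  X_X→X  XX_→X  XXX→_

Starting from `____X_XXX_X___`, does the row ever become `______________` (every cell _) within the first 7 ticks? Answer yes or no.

___XXXX_XXXX__
__XX__XXX__XX_
_XXXXXX_XXXXXX
XX____XXX____X
_XX__XX_XX__XX
XXXXXXXXXXXXXX
______________
all cells are _ at tick 7

yes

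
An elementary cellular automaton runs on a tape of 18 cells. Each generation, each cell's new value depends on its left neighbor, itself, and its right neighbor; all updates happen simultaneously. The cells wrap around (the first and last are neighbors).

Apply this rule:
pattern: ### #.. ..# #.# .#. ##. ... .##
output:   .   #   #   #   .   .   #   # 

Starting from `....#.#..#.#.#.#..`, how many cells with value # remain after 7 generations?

12

####.#.##.#.#.#.##
....#.##.#.#.#.##.
####.##.#.#.#.##.#
....##.#.#.#.##.##
#####.#.#.#.##.##.
#....#.#.#.##.##.#
.####.#.#.##.##.##
count of #: 12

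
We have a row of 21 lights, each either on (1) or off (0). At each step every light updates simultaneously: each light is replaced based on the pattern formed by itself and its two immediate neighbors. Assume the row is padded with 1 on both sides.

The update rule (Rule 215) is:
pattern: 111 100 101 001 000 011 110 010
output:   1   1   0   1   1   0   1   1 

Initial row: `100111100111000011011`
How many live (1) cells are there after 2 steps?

15

111011111011111101001
111001111001111101110
count of 1: 15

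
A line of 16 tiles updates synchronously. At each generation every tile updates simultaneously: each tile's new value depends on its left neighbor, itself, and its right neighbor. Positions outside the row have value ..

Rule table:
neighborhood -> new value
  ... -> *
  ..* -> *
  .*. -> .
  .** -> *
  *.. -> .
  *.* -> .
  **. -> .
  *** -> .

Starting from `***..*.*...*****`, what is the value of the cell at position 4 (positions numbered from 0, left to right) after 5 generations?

*

*...*....***....
..**..****...***
***..**....***..
*...**..****...*
..***..**....**.
position 4 holds *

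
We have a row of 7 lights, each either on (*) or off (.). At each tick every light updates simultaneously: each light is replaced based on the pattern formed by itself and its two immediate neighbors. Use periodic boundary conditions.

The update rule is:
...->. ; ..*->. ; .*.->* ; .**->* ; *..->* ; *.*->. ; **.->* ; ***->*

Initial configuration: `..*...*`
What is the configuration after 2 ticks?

*.**..*
*.***.*

*.***.*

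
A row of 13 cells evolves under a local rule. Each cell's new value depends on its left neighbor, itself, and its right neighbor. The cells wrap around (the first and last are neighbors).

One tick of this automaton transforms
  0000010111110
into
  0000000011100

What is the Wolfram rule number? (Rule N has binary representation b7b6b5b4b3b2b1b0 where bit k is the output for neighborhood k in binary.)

128

position 8: 111 → 1  (bit 7 = 1)
position 11: 110 → 0  (bit 6 = 0)
position 6: 101 → 0  (bit 5 = 0)
position 12: 100 → 0  (bit 4 = 0)
position 7: 011 → 0  (bit 3 = 0)
position 5: 010 → 0  (bit 2 = 0)
position 4: 001 → 0  (bit 1 = 0)
position 0: 000 → 0  (bit 0 = 0)
bits b7..b0 = 10000000 = 128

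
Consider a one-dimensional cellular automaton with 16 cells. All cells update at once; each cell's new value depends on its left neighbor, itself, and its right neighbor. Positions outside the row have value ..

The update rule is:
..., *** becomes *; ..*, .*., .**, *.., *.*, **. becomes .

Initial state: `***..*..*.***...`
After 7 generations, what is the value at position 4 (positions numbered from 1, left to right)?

.*.........*..**
...*******......
**..*****..*****
.....***....***.
****..*..**..*..
.**............*
....**********..
position 4 holds .

.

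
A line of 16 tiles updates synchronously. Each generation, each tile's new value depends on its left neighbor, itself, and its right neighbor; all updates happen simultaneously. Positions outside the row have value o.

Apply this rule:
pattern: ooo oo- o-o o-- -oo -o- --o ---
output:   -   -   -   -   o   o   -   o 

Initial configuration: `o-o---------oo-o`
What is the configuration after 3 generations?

--o-ooooooo-o--o
--o-o-------o--o
--o-o-ooooo-o--o

--o-o-ooooo-o--o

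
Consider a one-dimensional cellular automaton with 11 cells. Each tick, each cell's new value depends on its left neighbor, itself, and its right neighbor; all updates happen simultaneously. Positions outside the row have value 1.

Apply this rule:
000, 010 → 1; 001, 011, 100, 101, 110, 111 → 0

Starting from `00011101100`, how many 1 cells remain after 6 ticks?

tick 1: 01000000000
tick 2: 01011111110
tick 3: 01000000000  (repeats tick 1; period 2)
tick 6: 01011111110
count of 1: 8

8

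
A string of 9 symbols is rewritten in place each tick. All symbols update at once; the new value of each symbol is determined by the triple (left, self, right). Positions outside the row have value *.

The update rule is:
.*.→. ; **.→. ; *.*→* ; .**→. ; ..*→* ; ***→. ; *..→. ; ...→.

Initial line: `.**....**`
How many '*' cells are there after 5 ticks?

tick 1: *.....*..
tick 2: .....*..*
tick 3: ....*..*.
tick 4: ...*..*.*
tick 5: ..*..*.*.
count of *: 3

3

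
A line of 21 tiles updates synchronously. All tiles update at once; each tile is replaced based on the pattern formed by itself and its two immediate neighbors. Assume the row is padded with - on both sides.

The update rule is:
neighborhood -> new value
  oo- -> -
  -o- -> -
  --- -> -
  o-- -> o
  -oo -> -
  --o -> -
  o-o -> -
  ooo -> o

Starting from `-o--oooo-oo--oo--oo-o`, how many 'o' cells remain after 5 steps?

4

step 1: --o--oo----o---o-----
step 2: ---o---o----o---o----
step 3: ----o---o----o---o---
step 4: -----o---o----o---o--
step 5: ------o---o----o---o-
count of o: 4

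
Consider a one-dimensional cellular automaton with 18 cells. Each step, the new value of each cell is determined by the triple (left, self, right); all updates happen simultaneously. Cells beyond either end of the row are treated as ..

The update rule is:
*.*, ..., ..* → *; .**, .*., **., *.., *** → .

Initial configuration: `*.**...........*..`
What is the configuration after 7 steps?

step 1: .*...**********..*
step 2: *..**...........*.
step 3: ..*...**********..
step 4: **..**...........*
step 5: ...*...**********.
step 6: ***..**...........
step 7: ....*...**********

....*...**********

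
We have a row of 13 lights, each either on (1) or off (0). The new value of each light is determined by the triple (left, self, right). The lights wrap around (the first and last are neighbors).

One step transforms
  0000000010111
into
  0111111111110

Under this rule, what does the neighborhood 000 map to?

At position 1 the neighborhood is 000; the next row has 1 there.

1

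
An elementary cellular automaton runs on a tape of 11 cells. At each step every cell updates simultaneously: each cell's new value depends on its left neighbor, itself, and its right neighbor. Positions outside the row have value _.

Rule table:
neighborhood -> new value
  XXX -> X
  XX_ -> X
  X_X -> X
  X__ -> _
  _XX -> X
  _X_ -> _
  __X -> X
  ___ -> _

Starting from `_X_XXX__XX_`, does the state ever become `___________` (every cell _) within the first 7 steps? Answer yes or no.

X_XXXX_XXX_
_XXXXXXXXX_
XXXXXXXXXX_
XXXXXXXXXX_  (fixed point — unchanged through step 7)
step 7 is XXXXXXXXXX_, still not uniform _

no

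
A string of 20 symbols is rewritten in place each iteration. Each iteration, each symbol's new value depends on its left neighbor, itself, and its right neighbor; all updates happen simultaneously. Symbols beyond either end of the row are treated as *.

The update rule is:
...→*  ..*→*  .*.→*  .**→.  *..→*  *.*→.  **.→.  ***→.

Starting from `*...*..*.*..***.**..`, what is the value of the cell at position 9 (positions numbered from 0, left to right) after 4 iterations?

iteration 1: .*******.***......**
iteration 2: ............******..
iteration 3: ************......**
iteration 4: ............******..
position 9 holds .

.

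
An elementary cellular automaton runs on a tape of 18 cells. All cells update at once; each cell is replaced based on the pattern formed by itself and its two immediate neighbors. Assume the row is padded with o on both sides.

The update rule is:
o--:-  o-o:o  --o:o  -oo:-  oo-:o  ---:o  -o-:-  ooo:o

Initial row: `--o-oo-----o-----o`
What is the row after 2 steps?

-o-o-o-oooo--oooo-
o-o-o-o-ooo-o-oooo

o-o-o-o-ooo-o-oooo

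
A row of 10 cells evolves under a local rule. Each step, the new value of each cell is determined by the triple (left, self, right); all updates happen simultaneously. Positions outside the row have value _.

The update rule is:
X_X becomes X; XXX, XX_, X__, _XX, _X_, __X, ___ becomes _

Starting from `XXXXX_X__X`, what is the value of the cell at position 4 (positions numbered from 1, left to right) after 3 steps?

step 1: _____X____
step 2: __________
step 3: __________
position 4 holds _

_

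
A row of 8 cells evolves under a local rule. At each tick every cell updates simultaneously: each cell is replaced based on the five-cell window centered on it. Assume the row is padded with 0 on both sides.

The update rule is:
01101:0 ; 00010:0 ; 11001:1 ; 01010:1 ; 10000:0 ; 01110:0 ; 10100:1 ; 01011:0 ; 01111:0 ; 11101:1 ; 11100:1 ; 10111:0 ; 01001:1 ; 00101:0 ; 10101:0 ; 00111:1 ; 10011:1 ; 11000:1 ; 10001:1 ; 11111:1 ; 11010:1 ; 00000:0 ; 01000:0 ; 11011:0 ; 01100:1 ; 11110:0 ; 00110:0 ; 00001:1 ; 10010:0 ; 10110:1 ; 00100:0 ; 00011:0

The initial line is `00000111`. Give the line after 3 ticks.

tick 1: 00010101
tick 2: 01001011
tick 3: 00100011

00100011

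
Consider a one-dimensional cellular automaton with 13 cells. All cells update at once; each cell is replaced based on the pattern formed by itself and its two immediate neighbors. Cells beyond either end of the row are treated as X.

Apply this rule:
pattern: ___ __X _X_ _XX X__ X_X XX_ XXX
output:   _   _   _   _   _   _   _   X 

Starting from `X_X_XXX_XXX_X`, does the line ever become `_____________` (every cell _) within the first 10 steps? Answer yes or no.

yes

_____X___X___
_____________
all cells are _ at step 2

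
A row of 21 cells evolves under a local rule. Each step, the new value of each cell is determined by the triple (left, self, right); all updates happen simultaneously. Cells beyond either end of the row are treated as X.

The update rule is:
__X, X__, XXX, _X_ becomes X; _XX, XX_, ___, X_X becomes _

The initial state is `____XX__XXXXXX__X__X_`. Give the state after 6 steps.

_XX_X___XXX_XX__X_XX_

step 1: X__X__XX_XXXX_XXXXXX_
step 2: _XXXXX____XX___XXXX__
step 3: __XXX_X__X__X_X_XX_XX
step 4: XX_X__XXXXXXX_X_____X
step 5: X__XXX_XXXXX__XX___X_
step 6: _XX_X___XXX_XX__X_XX_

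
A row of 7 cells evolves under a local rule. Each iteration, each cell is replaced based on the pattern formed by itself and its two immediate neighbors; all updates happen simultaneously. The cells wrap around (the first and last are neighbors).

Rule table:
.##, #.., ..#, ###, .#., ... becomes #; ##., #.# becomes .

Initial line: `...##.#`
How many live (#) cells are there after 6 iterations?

####..#
###.###
##..###
#.#####
..#####
######.
count of #: 6

6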